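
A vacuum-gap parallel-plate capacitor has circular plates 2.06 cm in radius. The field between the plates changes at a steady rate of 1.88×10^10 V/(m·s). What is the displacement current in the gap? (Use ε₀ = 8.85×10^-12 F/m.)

2.22×10^-4 A

With a uniform field, Φ_E = EA, so I_d = ε₀ A dE/dt = 2.22×10^-4 A.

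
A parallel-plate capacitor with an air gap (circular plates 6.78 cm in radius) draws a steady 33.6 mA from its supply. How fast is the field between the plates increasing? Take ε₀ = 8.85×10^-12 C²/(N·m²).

2.63×10^11 V/(m·s)

Charge continuity gives I_d = I = 0.0336 A between the plates.
Inverting I_d = ε₀ A dE/dt gives dE/dt = 0.0336 / (8.85×10^-12 · 0.01444) = 2.63×10^11 V/(m·s).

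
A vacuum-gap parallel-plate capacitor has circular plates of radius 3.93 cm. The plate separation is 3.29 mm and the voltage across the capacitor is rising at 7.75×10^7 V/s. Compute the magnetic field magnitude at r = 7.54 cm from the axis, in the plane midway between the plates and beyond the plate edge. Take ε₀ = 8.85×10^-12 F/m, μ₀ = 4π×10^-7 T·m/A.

2.68×10^-9 T

With E = V/d, dE/dt = 2.356×10^10 V/(m·s) and πR² = 4.852×10^-3 m², giving I_d = ε₀ πR² dE/dt = 1.012×10^-3 A.
Outside the plates the loop encloses all of I_d, so B·2πr = μ₀ I_d and B = 2.68×10^-9 T.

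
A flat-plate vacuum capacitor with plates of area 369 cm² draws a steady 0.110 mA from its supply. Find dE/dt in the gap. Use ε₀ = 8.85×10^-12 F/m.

3.37×10^8 V/(m·s)

By continuity, I_d in the gap equals the 0.110 mA flowing in the wire.
Then dE/dt = I_d/(ε₀A) = 3.37×10^8 V/(m·s).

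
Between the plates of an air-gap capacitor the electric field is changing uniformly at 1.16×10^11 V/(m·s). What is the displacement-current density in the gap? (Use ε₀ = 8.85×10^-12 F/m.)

1.03 A/m²

J_d = ε₀ dE/dt = (8.85×10^-12)(1.16×10^11) = 1.03 A/m².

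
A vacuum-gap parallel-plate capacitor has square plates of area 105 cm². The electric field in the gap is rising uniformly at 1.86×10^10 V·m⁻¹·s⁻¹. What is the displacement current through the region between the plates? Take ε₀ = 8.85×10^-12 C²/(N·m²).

With a uniform field, Φ_E = EA, so I_d = ε₀ A dE/dt = 1.73×10^-3 A.

1.73×10^-3 A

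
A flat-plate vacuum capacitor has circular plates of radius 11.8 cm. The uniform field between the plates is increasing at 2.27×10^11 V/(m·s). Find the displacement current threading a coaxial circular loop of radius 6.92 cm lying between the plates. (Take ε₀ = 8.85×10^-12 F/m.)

Through the whole plate area (πR² = 0.04374 m²), I_d = ε₀ πR² dE/dt = 0.08787 A.
Since J_d is uniform, the enclosed fraction is (r/R)² = 0.3439, giving I_d,enc = 0.0302 A.

0.0302 A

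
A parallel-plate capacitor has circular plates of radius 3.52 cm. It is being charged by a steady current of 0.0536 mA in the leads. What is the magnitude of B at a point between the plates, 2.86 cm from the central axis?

By continuity the displacement current in the gap matches the conduction current: I_d = 5.36×10^-5 A.
∮B·dl = μ₀ I_d,enc with I_d,enc = I_d r²/R² = 3.538×10^-5 A; so B = μ₀ I_d,enc/(2πr) = 2.47×10^-10 T.

2.47×10^-10 T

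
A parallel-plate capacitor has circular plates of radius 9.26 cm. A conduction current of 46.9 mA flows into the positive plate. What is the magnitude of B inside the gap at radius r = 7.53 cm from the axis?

Between the plates the displacement current equals the wire current: I_d = 46.9 mA = 0.0469 A.
∮B·dl = μ₀ I_d,enc with I_d,enc = I_d r²/R² = 0.03101 A; so B = μ₀ I_d,enc/(2πr) = 8.24×10^-8 T.

8.24×10^-8 T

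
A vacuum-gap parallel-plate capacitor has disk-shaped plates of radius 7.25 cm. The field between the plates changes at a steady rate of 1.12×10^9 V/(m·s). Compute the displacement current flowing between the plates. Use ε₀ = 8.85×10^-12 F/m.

With a uniform field, Φ_E = EA, so I_d = ε₀ A dE/dt = 1.64×10^-4 A.

1.64×10^-4 A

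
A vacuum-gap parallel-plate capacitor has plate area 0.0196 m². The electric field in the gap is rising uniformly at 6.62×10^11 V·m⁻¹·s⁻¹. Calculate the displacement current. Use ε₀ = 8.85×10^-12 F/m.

The displacement current is ε₀ times dΦ_E/dt = ε₀ A dE/dt = (8.85×10^-12)(0.0196)(6.62×10^11) = 0.115 A.

0.115 A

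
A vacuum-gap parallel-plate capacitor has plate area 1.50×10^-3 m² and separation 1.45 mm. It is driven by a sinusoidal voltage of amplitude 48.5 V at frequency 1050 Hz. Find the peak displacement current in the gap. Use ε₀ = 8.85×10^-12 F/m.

2.93×10^-6 A

The displacement current equals the conduction current C dV/dt, which peaks at C V₀ ω.
With C = ε₀A/d = (8.85×10^-12)(1.50×10^-3)/(1.45×10^-3) = 9.155×10^-12 F and ω = 2πf = 6597 rad/s, I_d,max = (9.155×10^-12)(48.5)(6597) = 2.93×10^-6 A.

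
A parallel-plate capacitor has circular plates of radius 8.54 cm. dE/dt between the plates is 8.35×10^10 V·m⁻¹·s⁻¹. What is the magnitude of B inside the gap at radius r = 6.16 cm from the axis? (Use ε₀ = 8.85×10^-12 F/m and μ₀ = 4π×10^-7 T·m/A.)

I_d = ε₀ dΦ_E/dt = ε₀ πR² (dE/dt) = (8.85×10^-12)(0.02291)(8.35×10^10) = 0.01693 A through the full plate area.
∮B·dl = μ₀ I_d,enc with I_d,enc = I_d r²/R² = 8.809×10^-3 A; so B = μ₀ I_d,enc/(2πr) = 2.86×10^-8 T.

2.86×10^-8 T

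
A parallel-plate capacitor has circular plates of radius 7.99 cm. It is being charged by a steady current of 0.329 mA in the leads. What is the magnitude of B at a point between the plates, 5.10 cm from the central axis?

5.26×10^-10 T

By continuity the displacement current in the gap matches the conduction current: I_d = 3.29×10^-4 A.
For r < R the Ampère–Maxwell law gives B(2πr) = μ₀ I_d (r²/R²), so B = μ₀ I_d r/(2πR²) = (4π×10^-7)(3.29×10^-4)(0.0510)/(2π·0.0799²) = 5.26×10^-10 T.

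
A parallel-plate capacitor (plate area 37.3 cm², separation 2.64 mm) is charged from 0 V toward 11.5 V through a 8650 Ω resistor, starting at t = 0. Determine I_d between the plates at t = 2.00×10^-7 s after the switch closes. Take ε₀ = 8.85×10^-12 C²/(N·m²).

C = ε₀A/d = (8.85×10^-12)(3.73×10^-3)/(2.64×10^-3) = 1.250×10^-11 F and τ = RC = 1.081×10^-7 s. I_d in the gap equals the RC charging current.
I_d(t) = (V₀/R) e^(−t/τ) = 1.329×10^-3 · e^(−1.850) = 2.09×10^-4 A.

2.09×10^-4 A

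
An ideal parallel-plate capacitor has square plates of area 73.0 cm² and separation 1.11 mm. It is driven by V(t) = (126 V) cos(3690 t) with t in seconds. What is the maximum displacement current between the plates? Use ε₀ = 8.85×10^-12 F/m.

The displacement current equals the conduction current C dV/dt, which peaks at C V₀ ω.
With C = ε₀A/d = (8.85×10^-12)(7.30×10^-3)/(1.11×10^-3) = 5.820×10^-11 F and ω = 3690 rad/s, I_d,max = (5.820×10^-11)(126)(3690) = 2.71×10^-5 A.

2.71×10^-5 A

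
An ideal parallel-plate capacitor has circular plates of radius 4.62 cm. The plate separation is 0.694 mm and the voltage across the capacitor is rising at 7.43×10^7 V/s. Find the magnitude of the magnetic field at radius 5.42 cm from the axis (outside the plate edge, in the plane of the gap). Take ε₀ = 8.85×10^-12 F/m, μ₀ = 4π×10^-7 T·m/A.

I_d = C dV/dt with C = ε₀πR²/d = 8.552×10^-11 F, so I_d = (8.552×10^-11)(7.43×10^7) = 6.354×10^-3 A.
With r > R the enclosed displacement current is the full I_d; B = μ₀ I_d / (2πr) = 2.34×10^-8 T.

2.34×10^-8 T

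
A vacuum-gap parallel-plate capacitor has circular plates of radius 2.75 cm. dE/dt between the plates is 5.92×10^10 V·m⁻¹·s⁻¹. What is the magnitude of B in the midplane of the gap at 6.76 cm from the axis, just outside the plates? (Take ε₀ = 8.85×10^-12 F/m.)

3.68×10^-9 T

I_d = ε₀ dΦ_E/dt = ε₀ πR² (dE/dt) = (8.85×10^-12)(2.376×10^-3)(5.92×10^10) = 1.245×10^-3 A through the full plate area.
Outside the plates the loop encloses all of I_d, so B·2πr = μ₀ I_d and B = 3.68×10^-9 T.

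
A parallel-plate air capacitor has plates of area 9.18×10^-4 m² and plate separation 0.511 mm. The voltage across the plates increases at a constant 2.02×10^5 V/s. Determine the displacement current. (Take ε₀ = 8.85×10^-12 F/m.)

3.21×10^-6 A

C = ε₀A/d = (8.85×10^-12)(9.18×10^-4)/(5.11×10^-4) = 1.590×10^-11 F.
I_d = C dV/dt = (1.590×10^-11)(2.02×10^5) = 3.21×10^-6 A.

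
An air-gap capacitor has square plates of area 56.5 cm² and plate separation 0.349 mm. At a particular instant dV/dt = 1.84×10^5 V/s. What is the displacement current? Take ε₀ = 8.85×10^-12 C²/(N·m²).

2.64×10^-5 A

The displacement current equals the charging current C dV/dt. With C = ε₀A/d = (8.85×10^-12)(5.65×10^-3)/(3.49×10^-4) = 1.433×10^-10 F, I_d = (1.433×10^-10)(1.84×10^5) = 2.64×10^-5 A.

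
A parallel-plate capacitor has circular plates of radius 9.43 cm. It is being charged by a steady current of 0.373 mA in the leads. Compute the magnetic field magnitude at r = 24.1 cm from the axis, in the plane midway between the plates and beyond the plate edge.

By continuity the displacement current in the gap matches the conduction current: I_d = 3.73×10^-4 A.
With r > R the enclosed displacement current is the full I_d; B = μ₀ I_d / (2πr) = 3.10×10^-10 T.

3.10×10^-10 T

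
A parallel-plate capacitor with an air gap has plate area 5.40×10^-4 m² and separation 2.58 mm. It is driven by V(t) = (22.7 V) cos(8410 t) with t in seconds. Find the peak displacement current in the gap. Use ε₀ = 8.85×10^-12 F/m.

(dE/dt)_max = V₀ω/d = 7.399×10^7 V/(m·s); ω = 8410 rad/s.
I_d,max = ε₀ A (dE/dt)_max = (8.85×10^-12)(5.40×10^-4)(7.399×10^7) = 3.54×10^-7 A.

3.54×10^-7 A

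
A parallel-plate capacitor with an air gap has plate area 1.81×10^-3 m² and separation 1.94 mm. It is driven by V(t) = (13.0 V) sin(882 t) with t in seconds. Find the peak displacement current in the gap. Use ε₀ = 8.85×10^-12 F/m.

The displacement current equals the conduction current C dV/dt, which peaks at C V₀ ω.
With C = ε₀A/d = (8.85×10^-12)(1.81×10^-3)/(1.94×10^-3) = 8.257×10^-12 F and ω = 882 rad/s, I_d,max = (8.257×10^-12)(13.0)(882) = 9.47×10^-8 A.

9.47×10^-8 A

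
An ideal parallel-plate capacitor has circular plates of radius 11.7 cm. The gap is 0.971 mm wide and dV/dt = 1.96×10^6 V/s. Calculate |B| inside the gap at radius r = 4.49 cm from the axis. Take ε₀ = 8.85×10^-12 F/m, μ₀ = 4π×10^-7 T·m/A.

dE/dt = (dV/dt)/d = 2.019×10^9 V/(m·s); I_d = ε₀(πR²)(dE/dt) = (8.85×10^-12)(0.04301)(2.019×10^9) = 7.685×10^-4 A.
For r < R the Ampère–Maxwell law gives B(2πr) = μ₀ I_d (r²/R²), so B = μ₀ I_d r/(2πR²) = (4π×10^-7)(7.685×10^-4)(0.0449)/(2π·0.117²) = 5.04×10^-10 T.

5.04×10^-10 T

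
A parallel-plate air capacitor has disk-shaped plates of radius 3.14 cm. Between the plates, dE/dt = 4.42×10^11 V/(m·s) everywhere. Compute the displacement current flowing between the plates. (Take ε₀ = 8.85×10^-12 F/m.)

The displacement current is ε₀ times dΦ_E/dt = ε₀ A dE/dt = (8.85×10^-12)(3.097×10^-3)(4.42×10^11) = 0.0121 A.

0.0121 A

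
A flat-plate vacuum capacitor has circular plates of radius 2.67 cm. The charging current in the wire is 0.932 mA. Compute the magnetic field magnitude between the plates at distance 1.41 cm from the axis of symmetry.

3.69×10^-9 T

No conduction current crosses the gap, so I_d there equals the 9.32×10^-4 A in the leads.
An Ampèrian loop of radius r encloses a fraction (r/R)² of I_d. Then B·2πr = μ₀ I_d (r/R)², giving B = μ₀ I_d r/(2πR²) = 3.69×10^-9 T.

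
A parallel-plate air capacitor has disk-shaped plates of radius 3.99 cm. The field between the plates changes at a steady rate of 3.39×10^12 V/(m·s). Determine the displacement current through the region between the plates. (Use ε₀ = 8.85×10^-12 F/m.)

With a uniform field, Φ_E = EA, so I_d = ε₀ A dE/dt = 0.150 A.

0.150 A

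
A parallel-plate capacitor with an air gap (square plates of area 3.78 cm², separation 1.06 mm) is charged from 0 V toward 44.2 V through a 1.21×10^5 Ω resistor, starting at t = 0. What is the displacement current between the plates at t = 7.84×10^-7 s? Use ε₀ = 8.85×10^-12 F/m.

C = ε₀A/d = (8.85×10^-12)(3.78×10^-4)/(1.06×10^-3) = 3.156×10^-12 F and τ = RC = 3.819×10^-7 s. I_d in the gap equals the RC charging current.
I_d(t) = (V₀/R) e^(−t/τ) = 3.653×10^-4 · e^(−2.053) = 4.69×10^-5 A.

4.69×10^-5 A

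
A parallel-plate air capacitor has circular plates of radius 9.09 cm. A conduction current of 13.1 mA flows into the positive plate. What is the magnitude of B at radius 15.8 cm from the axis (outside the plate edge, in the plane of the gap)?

1.66×10^-8 T

No conduction current crosses the gap, so I_d there equals the 0.0131 A in the leads.
For r ≥ R the full I_d is enclosed: B = μ₀ I_d/(2πr) = (4π×10^-7)(0.0131)/(2π·0.158) = 1.66×10^-8 T.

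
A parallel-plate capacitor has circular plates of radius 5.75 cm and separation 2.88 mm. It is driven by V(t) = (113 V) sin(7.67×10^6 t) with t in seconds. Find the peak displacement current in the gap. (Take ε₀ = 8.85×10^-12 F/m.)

The displacement current equals the conduction current C dV/dt, which peaks at C V₀ ω.
With C = ε₀A/d = (8.85×10^-12)(0.01039)/(2.88×10^-3) = 3.193×10^-11 F and ω = 7.67×10^6 rad/s, I_d,max = (3.193×10^-11)(113)(7.67×10^6) = 0.0277 A.

0.0277 A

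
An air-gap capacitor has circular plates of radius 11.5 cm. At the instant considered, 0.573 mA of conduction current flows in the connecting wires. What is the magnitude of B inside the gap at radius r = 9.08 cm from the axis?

7.87×10^-10 T

By continuity the displacement current in the gap matches the conduction current: I_d = 5.73×10^-4 A.
An Ampèrian loop of radius r encloses a fraction (r/R)² of I_d. Then B·2πr = μ₀ I_d (r/R)², giving B = μ₀ I_d r/(2πR²) = 7.87×10^-10 T.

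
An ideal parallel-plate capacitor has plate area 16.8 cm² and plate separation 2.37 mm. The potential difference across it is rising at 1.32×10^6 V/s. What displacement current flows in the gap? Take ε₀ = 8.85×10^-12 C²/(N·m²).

8.28×10^-6 A

The field between the plates is E = V/d, so dE/dt = (1.32×10^6)/(2.37×10^-3 m) = 5.570×10^8 V/(m·s).
I_d = ε₀ A (dE/dt) = (8.85×10^-12)(1.68×10^-3)(5.570×10^8) = 8.28×10^-6 A.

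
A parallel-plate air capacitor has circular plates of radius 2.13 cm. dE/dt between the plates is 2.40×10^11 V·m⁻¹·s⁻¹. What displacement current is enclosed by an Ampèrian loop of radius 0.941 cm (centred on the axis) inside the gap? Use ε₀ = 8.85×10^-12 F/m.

5.91×10^-4 A

Total displacement current: I_d = ε₀(πR²)(dE/dt) = (8.85×10^-12)(1.425×10^-3)(2.40×10^11) = 3.027×10^-3 A.
The field is uniform, so I_d,enc = I_d (r/R)² = (3.027×10^-3)(0.941/2.13)² = 5.91×10^-4 A.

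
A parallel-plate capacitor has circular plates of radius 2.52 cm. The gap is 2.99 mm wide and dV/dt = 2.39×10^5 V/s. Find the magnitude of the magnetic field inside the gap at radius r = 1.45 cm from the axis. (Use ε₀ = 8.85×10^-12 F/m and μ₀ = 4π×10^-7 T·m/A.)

6.44×10^-12 T

I_d = C dV/dt with C = ε₀πR²/d = 5.905×10^-12 F, so I_d = (5.905×10^-12)(2.39×10^5) = 1.411×10^-6 A.
∮B·dl = μ₀ I_d,enc with I_d,enc = I_d r²/R² = 4.672×10^-7 A; so B = μ₀ I_d,enc/(2πr) = 6.44×10^-12 T.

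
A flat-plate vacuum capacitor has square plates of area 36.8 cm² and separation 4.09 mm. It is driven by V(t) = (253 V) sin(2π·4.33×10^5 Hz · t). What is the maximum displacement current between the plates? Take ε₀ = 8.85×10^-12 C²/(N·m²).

5.48×10^-3 A

(dE/dt)_max = V₀ω/d = 1.683×10^11 V/(m·s); ω = 2πf = 2.721×10^6 rad/s.
I_d,max = ε₀ A (dE/dt)_max = (8.85×10^-12)(3.68×10^-3)(1.683×10^11) = 5.48×10^-3 A.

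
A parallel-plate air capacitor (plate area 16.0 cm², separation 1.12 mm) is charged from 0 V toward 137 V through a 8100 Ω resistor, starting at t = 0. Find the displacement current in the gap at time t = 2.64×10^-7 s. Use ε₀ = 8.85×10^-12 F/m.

1.28×10^-3 A

C = ε₀A/d = (8.85×10^-12)(1.60×10^-3)/(1.12×10^-3) = 1.264×10^-11 F, so τ = RC = 1.024×10^-7 s.
The conduction current is I(t) = (V₀/R) e^(−t/τ), and the displacement current between the plates equals it.
t/τ = 2.578; I_d = (137/8100) · e^(−2.578) = (0.01691)(0.07593) = 1.28×10^-3 A.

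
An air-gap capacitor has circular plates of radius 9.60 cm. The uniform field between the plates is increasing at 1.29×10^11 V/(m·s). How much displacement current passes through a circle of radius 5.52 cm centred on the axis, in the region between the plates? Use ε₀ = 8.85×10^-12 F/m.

0.0109 A

Through the whole plate area (πR² = 0.02895 m²), I_d = ε₀ πR² dE/dt = 0.03305 A.
Since J_d is uniform, the enclosed fraction is (r/R)² = 0.3306, giving I_d,enc = 0.0109 A.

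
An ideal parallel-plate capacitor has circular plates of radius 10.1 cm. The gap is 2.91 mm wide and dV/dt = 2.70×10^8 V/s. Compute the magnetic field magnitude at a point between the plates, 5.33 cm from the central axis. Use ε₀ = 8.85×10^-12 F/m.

2.75×10^-8 T

I_d = C dV/dt with C = ε₀πR²/d = 9.747×10^-11 F, so I_d = (9.747×10^-11)(2.70×10^8) = 0.02632 A.
An Ampèrian loop of radius r encloses a fraction (r/R)² of I_d. Then B·2πr = μ₀ I_d (r/R)², giving B = μ₀ I_d r/(2πR²) = 2.75×10^-8 T.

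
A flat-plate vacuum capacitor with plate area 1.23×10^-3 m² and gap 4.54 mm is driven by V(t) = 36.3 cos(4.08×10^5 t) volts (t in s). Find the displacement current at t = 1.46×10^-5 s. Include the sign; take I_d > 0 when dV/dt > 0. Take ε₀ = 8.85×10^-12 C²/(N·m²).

1.14×10^-5 A

dE/dt = (V₀ω/d)·−sin(ωt) with ωt = 5.9568 rad: (36.3)(4.08×10^5)(0.3206)/(4.54×10^-3) = 1.046×10^9 V/(m·s).
I_d = ε₀ A dE/dt = (8.85×10^-12)(1.23×10^-3)(1.046×10^9) = 1.14×10^-5 A.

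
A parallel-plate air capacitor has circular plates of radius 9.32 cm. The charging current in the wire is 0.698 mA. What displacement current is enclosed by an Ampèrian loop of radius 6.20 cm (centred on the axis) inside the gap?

3.09×10^-4 A

Between the plates the displacement current equals the wire current: I_d = 0.698 mA = 6.98×10^-4 A.
Since J_d is uniform, the enclosed fraction is (r/R)² = 0.4425, giving I_d,enc = 3.09×10^-4 A.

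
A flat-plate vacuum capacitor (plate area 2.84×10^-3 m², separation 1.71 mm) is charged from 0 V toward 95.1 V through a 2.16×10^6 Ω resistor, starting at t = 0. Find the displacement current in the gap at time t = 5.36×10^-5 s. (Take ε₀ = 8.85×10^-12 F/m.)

8.14×10^-6 A

C = ε₀A/d = (8.85×10^-12)(2.84×10^-3)/(1.71×10^-3) = 1.470×10^-11 F and τ = RC = 3.175×10^-5 s. I_d in the gap equals the RC charging current.
I_d(t) = (V₀/R) e^(−t/τ) = 4.403×10^-5 · e^(−1.688) = 8.14×10^-6 A.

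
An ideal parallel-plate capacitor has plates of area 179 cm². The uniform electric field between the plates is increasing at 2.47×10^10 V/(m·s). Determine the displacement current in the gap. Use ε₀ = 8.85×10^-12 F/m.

I_d = ε₀ A (dE/dt) = (8.85×10^-12)(0.0179 m²)(2.47×10^10) = 3.91×10^-3 A.

3.91×10^-3 A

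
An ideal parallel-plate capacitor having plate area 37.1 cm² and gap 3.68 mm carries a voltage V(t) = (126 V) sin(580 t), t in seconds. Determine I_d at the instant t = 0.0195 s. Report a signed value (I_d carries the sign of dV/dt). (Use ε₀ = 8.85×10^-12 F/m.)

C = ε₀A/d = (8.85×10^-12)(3.71×10^-3)/(3.68×10^-3) = 8.922×10^-12 F. dV/dt = V₀ω·cos(ωt); at ωt = 11.31 rad this factor is 0.3093.
I_d = C dV/dt = (8.922×10^-12)(126)(580)(0.3093) = 2.02×10^-7 A.

2.02×10^-7 A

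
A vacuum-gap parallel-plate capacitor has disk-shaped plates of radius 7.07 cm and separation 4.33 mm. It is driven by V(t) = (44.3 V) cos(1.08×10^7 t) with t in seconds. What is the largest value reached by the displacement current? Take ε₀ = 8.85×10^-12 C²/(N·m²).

The displacement current equals the conduction current C dV/dt, which peaks at C V₀ ω.
With C = ε₀A/d = (8.85×10^-12)(0.01570)/(4.33×10^-3) = 3.209×10^-11 F and ω = 1.08×10^7 rad/s, I_d,max = (3.209×10^-11)(44.3)(1.08×10^7) = 0.0154 A.

0.0154 A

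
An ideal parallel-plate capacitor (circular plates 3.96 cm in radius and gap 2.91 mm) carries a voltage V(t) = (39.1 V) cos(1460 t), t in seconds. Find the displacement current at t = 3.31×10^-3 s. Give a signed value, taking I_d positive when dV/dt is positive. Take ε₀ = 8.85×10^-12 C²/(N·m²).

8.49×10^-7 A

dE/dt = (V₀ω/d)·−sin(ωt) with ωt = 4.8326 rad: (39.1)(1460)(0.9928)/(2.91×10^-3) = 1.948×10^7 V/(m·s).
I_d = ε₀ A dE/dt = (8.85×10^-12)(4.927×10^-3)(1.948×10^7) = 8.49×10^-7 A.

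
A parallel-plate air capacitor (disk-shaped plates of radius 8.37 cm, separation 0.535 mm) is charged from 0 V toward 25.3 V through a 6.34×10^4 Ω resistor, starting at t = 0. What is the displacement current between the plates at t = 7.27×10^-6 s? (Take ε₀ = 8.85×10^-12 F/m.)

With C = ε₀A/d = (8.85×10^-12)(0.02201)/(5.35×10^-4) = 3.641×10^-10 F, the time constant is τ = RC = 2.308×10^-5 s, so t/τ = 0.3150 and e^(−t/τ) = 0.7298.
I_d = I_cond = (V₀/R) e^(−t/τ) = (3.991×10^-4)(0.7298) = 2.91×10^-4 A.

2.91×10^-4 A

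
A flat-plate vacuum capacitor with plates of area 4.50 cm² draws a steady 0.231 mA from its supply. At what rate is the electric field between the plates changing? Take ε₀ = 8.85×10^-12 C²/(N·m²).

5.80×10^10 V/(m·s)

By continuity, I_d in the gap equals the 0.231 mA flowing in the wire.
Inverting I_d = ε₀ A dE/dt gives dE/dt = 2.31×10^-4 / (8.85×10^-12 · 4.50×10^-4) = 5.80×10^10 V/(m·s).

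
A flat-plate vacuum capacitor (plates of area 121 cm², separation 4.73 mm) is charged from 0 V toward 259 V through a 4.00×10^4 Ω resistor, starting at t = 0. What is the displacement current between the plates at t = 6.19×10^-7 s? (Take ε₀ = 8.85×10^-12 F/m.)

C = ε₀A/d = (8.85×10^-12)(0.0121)/(4.73×10^-3) = 2.264×10^-11 F, so τ = RC = 9.056×10^-7 s.
The conduction current is I(t) = (V₀/R) e^(−t/τ), and the displacement current between the plates equals it.
t/τ = 0.6835; I_d = (259/4.00×10^4) · e^(−0.6835) = (6.475×10^-3)(0.5048) = 3.27×10^-3 A.

3.27×10^-3 A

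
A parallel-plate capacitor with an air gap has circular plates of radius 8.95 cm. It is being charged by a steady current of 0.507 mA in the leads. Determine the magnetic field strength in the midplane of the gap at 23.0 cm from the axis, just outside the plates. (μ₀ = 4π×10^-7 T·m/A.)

4.41×10^-10 T

No conduction current crosses the gap, so I_d there equals the 5.07×10^-4 A in the leads.
Outside the plates the loop encloses all of I_d, so B·2πr = μ₀ I_d and B = 4.41×10^-10 T.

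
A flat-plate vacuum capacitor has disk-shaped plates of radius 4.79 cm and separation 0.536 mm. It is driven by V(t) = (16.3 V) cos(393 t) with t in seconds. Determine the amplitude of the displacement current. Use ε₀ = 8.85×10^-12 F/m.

7.62×10^-7 A

C = ε₀A/d = (8.85×10^-12)(7.208×10^-3)/(5.36×10^-4) = 1.190×10^-10 F; ω = 393 rad/s.
I_d = C dV/dt, so |I_d|_max = C V₀ ω = (1.190×10^-10)(16.3)(393) = 7.62×10^-7 A.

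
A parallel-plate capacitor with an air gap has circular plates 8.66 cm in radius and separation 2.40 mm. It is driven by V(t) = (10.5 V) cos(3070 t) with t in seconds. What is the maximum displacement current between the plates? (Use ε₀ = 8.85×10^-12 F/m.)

2.80×10^-6 A

The displacement current equals the conduction current C dV/dt, which peaks at C V₀ ω.
With C = ε₀A/d = (8.85×10^-12)(0.02356)/(2.40×10^-3) = 8.688×10^-11 F and ω = 3070 rad/s, I_d,max = (8.688×10^-11)(10.5)(3070) = 2.80×10^-6 A.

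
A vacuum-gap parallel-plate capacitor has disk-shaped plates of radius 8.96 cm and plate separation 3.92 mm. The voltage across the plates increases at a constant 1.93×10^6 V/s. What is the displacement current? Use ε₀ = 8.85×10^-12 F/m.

The displacement current equals the charging current C dV/dt. With C = ε₀A/d = (8.85×10^-12)(0.02522)/(3.92×10^-3) = 5.694×10^-11 F, I_d = (5.694×10^-11)(1.93×10^6) = 1.10×10^-4 A.

1.10×10^-4 A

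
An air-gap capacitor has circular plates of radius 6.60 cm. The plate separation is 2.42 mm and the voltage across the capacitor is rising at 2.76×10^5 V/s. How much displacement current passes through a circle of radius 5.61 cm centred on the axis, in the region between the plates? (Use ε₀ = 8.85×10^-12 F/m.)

I_d = C dV/dt with C = ε₀πR²/d = 5.003×10^-11 F, so I_d = (5.003×10^-11)(2.76×10^5) = 1.381×10^-5 A.
Since J_d is uniform, the enclosed fraction is (r/R)² = 0.7225, giving I_d,enc = 9.98×10^-6 A.

9.98×10^-6 A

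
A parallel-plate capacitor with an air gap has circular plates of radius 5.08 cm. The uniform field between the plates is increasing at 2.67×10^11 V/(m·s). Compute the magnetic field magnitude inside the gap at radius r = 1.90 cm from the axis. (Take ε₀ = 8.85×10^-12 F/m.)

2.82×10^-8 T

I_d = ε₀ dΦ_E/dt = ε₀ πR² (dE/dt) = (8.85×10^-12)(8.107×10^-3)(2.67×10^11) = 0.01916 A through the full plate area.
An Ampèrian loop of radius r encloses a fraction (r/R)² of I_d. Then B·2πr = μ₀ I_d (r/R)², giving B = μ₀ I_d r/(2πR²) = 2.82×10^-8 T.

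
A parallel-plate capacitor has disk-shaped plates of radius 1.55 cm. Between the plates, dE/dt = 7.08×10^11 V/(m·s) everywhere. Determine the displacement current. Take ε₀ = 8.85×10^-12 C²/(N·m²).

The displacement current is ε₀ times dΦ_E/dt = ε₀ A dE/dt = (8.85×10^-12)(7.548×10^-4)(7.08×10^11) = 4.73×10^-3 A.

4.73×10^-3 A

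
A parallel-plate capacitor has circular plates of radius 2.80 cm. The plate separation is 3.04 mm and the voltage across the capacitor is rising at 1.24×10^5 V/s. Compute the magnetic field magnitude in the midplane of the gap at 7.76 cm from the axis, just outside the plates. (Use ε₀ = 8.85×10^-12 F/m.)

2.29×10^-12 T

I_d = C dV/dt with C = ε₀πR²/d = 7.170×10^-12 F, so I_d = (7.170×10^-12)(1.24×10^5) = 8.891×10^-7 A.
Outside the plates the loop encloses all of I_d, so B·2πr = μ₀ I_d and B = 2.29×10^-12 T.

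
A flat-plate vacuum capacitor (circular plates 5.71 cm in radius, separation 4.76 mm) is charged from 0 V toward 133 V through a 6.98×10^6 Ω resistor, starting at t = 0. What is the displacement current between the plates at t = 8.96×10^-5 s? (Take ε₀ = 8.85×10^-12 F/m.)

C = ε₀A/d = (8.85×10^-12)(0.01024)/(4.76×10^-3) = 1.904×10^-11 F and τ = RC = 1.329×10^-4 s. I_d in the gap equals the RC charging current.
I_d(t) = (V₀/R) e^(−t/τ) = 1.905×10^-5 · e^(−0.6742) = 9.71×10^-6 A.

9.71×10^-6 A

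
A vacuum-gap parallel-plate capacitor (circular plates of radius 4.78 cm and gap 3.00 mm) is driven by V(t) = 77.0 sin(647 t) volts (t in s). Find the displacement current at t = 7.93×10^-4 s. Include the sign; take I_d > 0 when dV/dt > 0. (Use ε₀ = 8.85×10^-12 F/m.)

C = ε₀A/d = (8.85×10^-12)(7.178×10^-3)/(3.00×10^-3) = 2.118×10^-11 F. dV/dt = V₀ω·cos(ωt); at ωt = 0.513071 rad this factor is 0.8712.
I_d = C dV/dt = (2.118×10^-11)(77.0)(647)(0.8712) = 9.19×10^-7 A.

9.19×10^-7 A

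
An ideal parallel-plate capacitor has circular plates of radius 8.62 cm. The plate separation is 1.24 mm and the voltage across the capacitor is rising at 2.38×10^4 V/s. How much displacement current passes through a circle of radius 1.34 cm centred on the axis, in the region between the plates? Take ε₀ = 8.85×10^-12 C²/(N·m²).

dE/dt = (dV/dt)/d = 1.919×10^7 V/(m·s); I_d = ε₀(πR²)(dE/dt) = (8.85×10^-12)(0.02334)(1.919×10^7) = 3.964×10^-6 A.
The field is uniform, so I_d,enc = I_d (r/R)² = (3.964×10^-6)(1.34/8.62)² = 9.58×10^-8 A.

9.58×10^-8 A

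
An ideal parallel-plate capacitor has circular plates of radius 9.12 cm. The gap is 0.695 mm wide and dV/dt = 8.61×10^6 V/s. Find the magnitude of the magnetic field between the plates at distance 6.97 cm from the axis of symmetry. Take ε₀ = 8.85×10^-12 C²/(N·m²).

4.80×10^-9 T

dE/dt = (dV/dt)/d = 1.239×10^10 V/(m·s); I_d = ε₀(πR²)(dE/dt) = (8.85×10^-12)(0.02613)(1.239×10^10) = 2.865×10^-3 A.
For r < R the Ampère–Maxwell law gives B(2πr) = μ₀ I_d (r²/R²), so B = μ₀ I_d r/(2πR²) = (4π×10^-7)(2.865×10^-3)(0.0697)/(2π·0.0912²) = 4.80×10^-9 T.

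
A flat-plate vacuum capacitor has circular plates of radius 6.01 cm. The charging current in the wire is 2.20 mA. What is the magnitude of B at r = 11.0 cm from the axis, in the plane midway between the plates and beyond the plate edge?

Between the plates the displacement current equals the wire current: I_d = 2.20 mA = 2.20×10^-3 A.
Outside the plates the loop encloses all of I_d, so B·2πr = μ₀ I_d and B = 4.00×10^-9 T.

4.00×10^-9 T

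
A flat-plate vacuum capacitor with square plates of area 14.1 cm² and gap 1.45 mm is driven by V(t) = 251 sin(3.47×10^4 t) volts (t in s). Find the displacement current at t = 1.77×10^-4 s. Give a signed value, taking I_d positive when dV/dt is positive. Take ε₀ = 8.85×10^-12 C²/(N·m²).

C = ε₀A/d = (8.85×10^-12)(1.41×10^-3)/(1.45×10^-3) = 8.606×10^-12 F. dV/dt = V₀ω·cos(ωt); at ωt = 6.1419 rad this factor is 0.9900.
I_d = C dV/dt = (8.606×10^-12)(251)(3.47×10^4)(0.9900) = 7.42×10^-5 A.

7.42×10^-5 A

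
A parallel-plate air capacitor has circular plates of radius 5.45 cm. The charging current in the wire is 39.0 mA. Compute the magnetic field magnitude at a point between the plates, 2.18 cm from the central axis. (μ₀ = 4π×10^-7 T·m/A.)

By continuity the displacement current in the gap matches the conduction current: I_d = 0.0390 A.
An Ampèrian loop of radius r encloses a fraction (r/R)² of I_d. Then B·2πr = μ₀ I_d (r/R)², giving B = μ₀ I_d r/(2πR²) = 5.72×10^-8 T.

5.72×10^-8 T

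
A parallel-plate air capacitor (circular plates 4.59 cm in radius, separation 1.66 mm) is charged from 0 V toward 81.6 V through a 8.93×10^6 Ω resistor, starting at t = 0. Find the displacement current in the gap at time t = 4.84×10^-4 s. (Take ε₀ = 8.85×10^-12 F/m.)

With C = ε₀A/d = (8.85×10^-12)(6.619×10^-3)/(1.66×10^-3) = 3.529×10^-11 F, the time constant is τ = RC = 3.151×10^-4 s, so t/τ = 1.536 and e^(−t/τ) = 0.2152.
I_d = I_cond = (V₀/R) e^(−t/τ) = (9.138×10^-6)(0.2152) = 1.97×10^-6 A.

1.97×10^-6 A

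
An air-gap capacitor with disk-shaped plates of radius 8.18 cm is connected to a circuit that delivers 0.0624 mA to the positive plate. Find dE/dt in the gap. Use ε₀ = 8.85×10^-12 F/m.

Charge continuity gives I_d = I = 6.24×10^-5 A between the plates.
Inverting I_d = ε₀ A dE/dt gives dE/dt = 6.24×10^-5 / (8.85×10^-12 · 0.02102) = 3.35×10^8 V/(m·s).

3.35×10^8 V/(m·s)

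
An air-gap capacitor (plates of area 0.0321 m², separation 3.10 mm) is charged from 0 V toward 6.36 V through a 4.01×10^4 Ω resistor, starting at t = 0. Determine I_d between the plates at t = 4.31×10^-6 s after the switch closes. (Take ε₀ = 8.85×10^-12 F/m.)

C = ε₀A/d = (8.85×10^-12)(0.0321)/(3.10×10^-3) = 9.164×10^-11 F, so τ = RC = 3.675×10^-6 s.
The conduction current is I(t) = (V₀/R) e^(−t/τ), and the displacement current between the plates equals it.
t/τ = 1.173; I_d = (6.36/4.01×10^4) · e^(−1.173) = (1.586×10^-4)(0.3094) = 4.91×10^-5 A.

4.91×10^-5 A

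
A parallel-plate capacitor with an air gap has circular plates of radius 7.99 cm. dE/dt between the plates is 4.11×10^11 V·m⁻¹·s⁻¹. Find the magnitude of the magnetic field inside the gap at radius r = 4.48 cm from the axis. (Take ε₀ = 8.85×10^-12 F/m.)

1.02×10^-7 T

I_d = ε₀ dΦ_E/dt = ε₀ πR² (dE/dt) = (8.85×10^-12)(0.02006)(4.11×10^11) = 0.07297 A through the full plate area.
For r < R the Ampère–Maxwell law gives B(2πr) = μ₀ I_d (r²/R²), so B = μ₀ I_d r/(2πR²) = (4π×10^-7)(0.07297)(0.0448)/(2π·0.0799²) = 1.02×10^-7 T.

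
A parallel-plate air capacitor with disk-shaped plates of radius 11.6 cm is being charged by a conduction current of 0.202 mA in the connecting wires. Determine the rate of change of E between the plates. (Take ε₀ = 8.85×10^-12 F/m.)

By continuity, I_d in the gap equals the 0.202 mA flowing in the wire.
Since I_d = ε₀ A dE/dt, dE/dt = I_d/(ε₀A) = (2.02×10^-4)/((8.85×10^-12)(0.04227)) = 5.40×10^8 V/(m·s).

5.40×10^8 V/(m·s)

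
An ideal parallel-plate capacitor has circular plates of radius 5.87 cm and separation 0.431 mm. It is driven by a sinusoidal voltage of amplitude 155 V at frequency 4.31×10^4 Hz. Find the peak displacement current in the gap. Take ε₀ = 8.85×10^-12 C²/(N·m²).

C = ε₀A/d = (8.85×10^-12)(0.01082)/(4.31×10^-4) = 2.222×10^-10 F; ω = 2πf = 2.708×10^5 rad/s.
I_d = C dV/dt, so |I_d|_max = C V₀ ω = (2.222×10^-10)(155)(2.708×10^5) = 9.33×10^-3 A.

9.33×10^-3 A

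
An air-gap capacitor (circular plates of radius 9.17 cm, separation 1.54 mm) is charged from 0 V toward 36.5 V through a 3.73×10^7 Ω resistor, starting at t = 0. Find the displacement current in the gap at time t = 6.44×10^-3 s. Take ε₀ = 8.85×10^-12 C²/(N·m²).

With C = ε₀A/d = (8.85×10^-12)(0.02642)/(1.54×10^-3) = 1.518×10^-10 F, the time constant is τ = RC = 5.662×10^-3 s, so t/τ = 1.137 and e^(−t/τ) = 0.3208.
I_d = I_cond = (V₀/R) e^(−t/τ) = (9.786×10^-7)(0.3208) = 3.14×10^-7 A.

3.14×10^-7 A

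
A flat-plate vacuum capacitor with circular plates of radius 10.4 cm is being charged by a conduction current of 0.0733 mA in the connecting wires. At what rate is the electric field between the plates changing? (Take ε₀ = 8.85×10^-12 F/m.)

The displacement current between the plates equals the conduction current, I_d = 0.0733 mA.
Since I_d = ε₀ A dE/dt, dE/dt = I_d/(ε₀A) = (7.33×10^-5)/((8.85×10^-12)(0.03398)) = 2.44×10^8 V/(m·s).

2.44×10^8 V/(m·s)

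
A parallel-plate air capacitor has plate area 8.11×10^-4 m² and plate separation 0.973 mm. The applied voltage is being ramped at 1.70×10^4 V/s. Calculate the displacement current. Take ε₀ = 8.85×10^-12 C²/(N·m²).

E = V/d so dE/dt = (dV/dt)/d = 1.747×10^7 V/(m·s), and I_d = ε₀ A dE/dt = (8.85×10^-12)(8.11×10^-4)(1.747×10^7) = 1.25×10^-7 A.

1.25×10^-7 A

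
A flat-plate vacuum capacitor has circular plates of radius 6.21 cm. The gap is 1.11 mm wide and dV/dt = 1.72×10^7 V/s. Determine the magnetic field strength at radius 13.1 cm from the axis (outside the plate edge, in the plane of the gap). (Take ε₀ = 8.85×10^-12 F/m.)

2.54×10^-9 T

With E = V/d, dE/dt = 1.550×10^10 V/(m·s) and πR² = 0.01212 m², giving I_d = ε₀ πR² dE/dt = 1.663×10^-3 A.
For r ≥ R the full I_d is enclosed: B = μ₀ I_d/(2πr) = (4π×10^-7)(1.663×10^-3)/(2π·0.131) = 2.54×10^-9 T.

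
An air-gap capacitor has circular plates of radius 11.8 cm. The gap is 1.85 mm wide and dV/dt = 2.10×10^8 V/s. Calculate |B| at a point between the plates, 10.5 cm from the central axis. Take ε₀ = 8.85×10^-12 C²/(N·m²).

6.63×10^-8 T

With E = V/d, dE/dt = 1.135×10^11 V/(m·s) and πR² = 0.04374 m², giving I_d = ε₀ πR² dE/dt = 0.04394 A.
An Ampèrian loop of radius r encloses a fraction (r/R)² of I_d. Then B·2πr = μ₀ I_d (r/R)², giving B = μ₀ I_d r/(2πR²) = 6.63×10^-8 T.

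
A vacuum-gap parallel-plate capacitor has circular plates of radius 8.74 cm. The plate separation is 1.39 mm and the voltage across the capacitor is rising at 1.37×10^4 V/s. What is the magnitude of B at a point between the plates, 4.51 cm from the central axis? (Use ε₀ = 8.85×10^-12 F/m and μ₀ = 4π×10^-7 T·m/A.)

With E = V/d, dE/dt = 9.856×10^6 V/(m·s) and πR² = 0.02400 m², giving I_d = ε₀ πR² dE/dt = 2.093×10^-6 A.
∮B·dl = μ₀ I_d,enc with I_d,enc = I_d r²/R² = 5.573×10^-7 A; so B = μ₀ I_d,enc/(2πr) = 2.47×10^-12 T.

2.47×10^-12 T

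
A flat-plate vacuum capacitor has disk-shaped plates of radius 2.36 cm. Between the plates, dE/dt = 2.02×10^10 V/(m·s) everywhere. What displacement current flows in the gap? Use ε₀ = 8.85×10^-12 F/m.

3.13×10^-4 A

With a uniform field, Φ_E = EA, so I_d = ε₀ A dE/dt = 3.13×10^-4 A.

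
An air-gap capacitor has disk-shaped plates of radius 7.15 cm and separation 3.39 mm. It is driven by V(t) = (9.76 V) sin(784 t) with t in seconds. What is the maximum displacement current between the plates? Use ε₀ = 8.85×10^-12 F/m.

3.21×10^-7 A

(dE/dt)_max = V₀ω/d = 2.257×10^6 V/(m·s); ω = 784 rad/s.
I_d,max = ε₀ A (dE/dt)_max = (8.85×10^-12)(0.01606)(2.257×10^6) = 3.21×10^-7 A.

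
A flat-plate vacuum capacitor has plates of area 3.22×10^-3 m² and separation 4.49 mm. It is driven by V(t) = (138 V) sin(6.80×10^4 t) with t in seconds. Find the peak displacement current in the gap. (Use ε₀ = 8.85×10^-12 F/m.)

5.96×10^-5 A

C = ε₀A/d = (8.85×10^-12)(3.22×10^-3)/(4.49×10^-3) = 6.347×10^-12 F; ω = 6.80×10^4 rad/s.
I_d = C dV/dt, so |I_d|_max = C V₀ ω = (6.347×10^-12)(138)(6.80×10^4) = 5.96×10^-5 A.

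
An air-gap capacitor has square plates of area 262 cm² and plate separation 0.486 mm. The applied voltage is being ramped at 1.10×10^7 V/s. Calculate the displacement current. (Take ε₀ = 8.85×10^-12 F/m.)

5.25×10^-3 A

C = ε₀A/d = (8.85×10^-12)(0.0262)/(4.86×10^-4) = 4.771×10^-10 F.
I_d = C dV/dt = (4.771×10^-10)(1.10×10^7) = 5.25×10^-3 A.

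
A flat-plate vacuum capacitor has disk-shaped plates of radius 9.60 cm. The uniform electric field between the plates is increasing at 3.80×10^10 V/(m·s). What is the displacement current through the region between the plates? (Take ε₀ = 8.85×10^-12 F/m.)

9.74×10^-3 A

The displacement current is ε₀ times dΦ_E/dt = ε₀ A dE/dt = (8.85×10^-12)(0.02895)(3.80×10^10) = 9.74×10^-3 A.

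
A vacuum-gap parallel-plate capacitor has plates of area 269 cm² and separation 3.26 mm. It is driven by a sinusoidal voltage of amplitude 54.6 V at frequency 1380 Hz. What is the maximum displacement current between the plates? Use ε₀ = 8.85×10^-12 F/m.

(dE/dt)_max = V₀ω/d = 1.452×10^8 V/(m·s); ω = 2πf = 8671 rad/s.
I_d,max = ε₀ A (dE/dt)_max = (8.85×10^-12)(0.0269)(1.452×10^8) = 3.46×10^-5 A.

3.46×10^-5 A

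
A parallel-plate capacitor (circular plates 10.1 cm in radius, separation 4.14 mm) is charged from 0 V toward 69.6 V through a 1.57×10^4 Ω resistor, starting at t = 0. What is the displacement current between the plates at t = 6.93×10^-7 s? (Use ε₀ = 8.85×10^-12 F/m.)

2.33×10^-3 A

With C = ε₀A/d = (8.85×10^-12)(0.03205)/(4.14×10^-3) = 6.851×10^-11 F, the time constant is τ = RC = 1.076×10^-6 s, so t/τ = 0.6441 and e^(−t/τ) = 0.5251.
I_d = I_cond = (V₀/R) e^(−t/τ) = (4.433×10^-3)(0.5251) = 2.33×10^-3 A.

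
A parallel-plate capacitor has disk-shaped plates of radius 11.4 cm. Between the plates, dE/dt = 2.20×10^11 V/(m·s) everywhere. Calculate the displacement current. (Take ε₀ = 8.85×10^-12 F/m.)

0.0795 A

With a uniform field, Φ_E = EA, so I_d = ε₀ A dE/dt = 0.0795 A.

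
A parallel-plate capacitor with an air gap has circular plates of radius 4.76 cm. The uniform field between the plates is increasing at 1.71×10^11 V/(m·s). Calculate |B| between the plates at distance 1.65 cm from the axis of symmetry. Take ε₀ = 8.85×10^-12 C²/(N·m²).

1.57×10^-8 T

Total displacement current: I_d = ε₀(πR²)(dE/dt) = (8.85×10^-12)(7.118×10^-3)(1.71×10^11) = 0.01077 A.
An Ampèrian loop of radius r encloses a fraction (r/R)² of I_d. Then B·2πr = μ₀ I_d (r/R)², giving B = μ₀ I_d r/(2πR²) = 1.57×10^-8 T.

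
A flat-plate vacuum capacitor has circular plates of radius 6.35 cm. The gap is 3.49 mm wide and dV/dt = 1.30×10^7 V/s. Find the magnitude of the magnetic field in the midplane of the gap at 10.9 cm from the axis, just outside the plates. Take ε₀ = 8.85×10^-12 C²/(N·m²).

I_d = C dV/dt with C = ε₀πR²/d = 3.213×10^-11 F, so I_d = (3.213×10^-11)(1.30×10^7) = 4.177×10^-4 A.
For r ≥ R the full I_d is enclosed: B = μ₀ I_d/(2πr) = (4π×10^-7)(4.177×10^-4)/(2π·0.109) = 7.66×10^-10 T.

7.66×10^-10 T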